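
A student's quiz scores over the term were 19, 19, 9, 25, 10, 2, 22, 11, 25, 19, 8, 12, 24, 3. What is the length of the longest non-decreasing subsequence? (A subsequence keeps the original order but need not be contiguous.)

5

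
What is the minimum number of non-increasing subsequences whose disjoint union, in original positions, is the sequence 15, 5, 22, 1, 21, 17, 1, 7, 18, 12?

3

The minimum number of non-increasing subsequences covering a sequence equals the length of its longest strictly increasing subsequence.
LIS length is 3 (e.g. 15, 17, 18), so 3 piles are needed.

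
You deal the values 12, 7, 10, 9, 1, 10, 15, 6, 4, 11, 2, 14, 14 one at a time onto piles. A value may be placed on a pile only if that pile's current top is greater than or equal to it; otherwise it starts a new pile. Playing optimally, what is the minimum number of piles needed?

5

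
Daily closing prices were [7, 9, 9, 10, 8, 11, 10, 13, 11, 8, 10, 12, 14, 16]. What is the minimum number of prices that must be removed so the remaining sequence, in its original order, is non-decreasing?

Fewest deletions = n − (longest non-decreasing subsequence).
Patience tails:
7 → extends → [7]
9 → extends → [7, 9]
9 → extends → [7, 9, 9]
10 → extends → [7, 9, 9, 10]
8 → replaces 9 → [7, 8, 9, 10]
11 → extends → [7, 8, 9, 10, 11]
10 → replaces 11 → [7, 8, 9, 10, 10]
13 → extends → [7, 8, 9, 10, 10, 13]
11 → replaces 13 → [7, 8, 9, 10, 10, 11]
8 → replaces 9 → [7, 8, 8, 10, 10, 11]
10 → replaces 11 → [7, 8, 8, 10, 10, 10]
12 → extends → [7, 8, 8, 10, 10, 10, 12]
14 → extends → [7, 8, 8, 10, 10, 10, 12, 14]
16 → extends → [7, 8, 8, 10, 10, 10, 12, 14, 16]
Longest non-decreasing subsequence has length 9, so deletions = 14 − 9 = 5.

5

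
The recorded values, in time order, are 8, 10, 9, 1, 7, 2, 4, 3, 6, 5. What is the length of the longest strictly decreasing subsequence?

5

Let dp[i] be the longest strictly decreasing subsequence ending at i:
i:      1  2  3  4  5  6  7  8  9 10
a[i]:   8 10  9  1  7  2  4  3  6  5
dp:     1  1  2  3  3  4  4  5  4  5
Maximum is 5.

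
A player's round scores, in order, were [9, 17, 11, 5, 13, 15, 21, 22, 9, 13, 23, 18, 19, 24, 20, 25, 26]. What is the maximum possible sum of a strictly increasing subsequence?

Let S[i] be the best sum of a strictly increasing subsequence ending at i:
i:       1   2   3   4   5   6   7   8   9  10  11  12  13  14  15  16  17
a[i]:    9  17  11   5  13  15  21  22   9  13  23  18  19  24  20  25  26
S:       9  26  20   5  33  48  69  91  14  33 114  66  85 138 105 163 189
Maximum is 189 (e.g. 9 + 11 + 13 + 15 + 21 + 22 + 23 + 24 + 25 + 26).

189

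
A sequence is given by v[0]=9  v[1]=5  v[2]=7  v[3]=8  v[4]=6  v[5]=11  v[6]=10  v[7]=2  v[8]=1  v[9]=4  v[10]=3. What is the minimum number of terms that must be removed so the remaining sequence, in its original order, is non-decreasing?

Fewest deletions = n − (longest non-decreasing subsequence).
i:      0  1  2  3  4  5  6  7  8  9 10
v[i]:   9  5  7  8  6 11 10  2  1  4  3
dp:     1  1  2  3  2  4  4  1  1  2  2
max dp = 4, so deletions = 11 − 4 = 7.

7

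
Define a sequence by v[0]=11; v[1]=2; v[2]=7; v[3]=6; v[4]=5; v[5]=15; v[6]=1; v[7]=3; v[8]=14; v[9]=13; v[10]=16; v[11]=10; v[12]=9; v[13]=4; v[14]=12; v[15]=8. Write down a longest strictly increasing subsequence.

Patience tails give the LIS length; then backtrack through the dp parents:
11 → extends → [11]
2 → replaces 11 → [2]
7 → extends → [2, 7]
6 → replaces 7 → [2, 6]
5 → replaces 6 → [2, 5]
15 → extends → [2, 5, 15]
1 → replaces 2 → [1, 5, 15]
3 → replaces 5 → [1, 3, 15]
14 → replaces 15 → [1, 3, 14]
13 → replaces 14 → [1, 3, 13]
16 → extends → [1, 3, 13, 16]
10 → replaces 13 → [1, 3, 10, 16]
9 → replaces 10 → [1, 3, 9, 16]
4 → replaces 9 → [1, 3, 4, 16]
12 → replaces 16 → [1, 3, 4, 12]
8 → replaces 12 → [1, 3, 4, 8]
Length 4; one witness is 2, 7, 15, 16.

2, 7, 15, 16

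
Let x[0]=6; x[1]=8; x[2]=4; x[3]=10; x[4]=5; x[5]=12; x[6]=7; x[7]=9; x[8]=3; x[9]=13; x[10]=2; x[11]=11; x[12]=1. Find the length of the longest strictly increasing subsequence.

5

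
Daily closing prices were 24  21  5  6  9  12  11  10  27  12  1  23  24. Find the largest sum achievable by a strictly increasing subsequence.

90

Let S[i] be the best sum of a strictly increasing subsequence ending at i:
i:      1  2  3  4  5  6  7  8  9 10 11 12 13
a[i]:  24 21  5  6  9 12 11 10 27 12  1 23 24
S:     24 21  5 11 20 32 31 30 59 43  1 66 90
Maximum is 90 (e.g. 5 + 6 + 9 + 11 + 12 + 23 + 24).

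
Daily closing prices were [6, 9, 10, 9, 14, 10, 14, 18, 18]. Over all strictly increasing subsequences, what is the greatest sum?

Let S[i] be the best sum of a strictly increasing subsequence ending at i:
i:      1  2  3  4  5  6  7  8  9
a[i]:   6  9 10  9 14 10 14 18 18
S:      6 15 25 15 39 25 39 57 57
Maximum is 57 (e.g. 6 + 9 + 10 + 14 + 18).

57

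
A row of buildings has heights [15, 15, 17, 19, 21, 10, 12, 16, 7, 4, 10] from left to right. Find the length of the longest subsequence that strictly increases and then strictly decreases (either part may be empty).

7

inc[i] = longest strictly increasing subsequence ending at i; dec[i] = longest strictly decreasing subsequence starting at i:
i:      1  2  3  4  5  6  7  8  9 10 11
a[i]:  15 15 17 19 21 10 12 16  7  4 10
inc:    1  1  2  3  4  1  2  3  1  1  2
dec:    4  4  4  4  4  3  3  3  2  1  1
Best peak at i=5 (value 21): inc=4, dec=4, length 4+4−1 = 7.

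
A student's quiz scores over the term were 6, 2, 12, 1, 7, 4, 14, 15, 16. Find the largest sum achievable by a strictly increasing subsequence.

63

Let S[i] be the best sum of a strictly increasing subsequence ending at i:
i:      1  2  3  4  5  6  7  8  9
a[i]:   6  2 12  1  7  4 14 15 16
S:      6  2 18  1 13  6 32 47 63
Maximum is 63 (e.g. 6 + 12 + 14 + 15 + 16).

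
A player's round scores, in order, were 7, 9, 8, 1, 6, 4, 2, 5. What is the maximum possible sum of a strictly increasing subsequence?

Let S[i] be the best sum of a strictly increasing subsequence ending at i:
i:      1  2  3  4  5  6  7  8
a[i]:   7  9  8  1  6  4  2  5
S:      7 16 15  1  7  5  3 10
Maximum is 16 (e.g. 7 + 9).

16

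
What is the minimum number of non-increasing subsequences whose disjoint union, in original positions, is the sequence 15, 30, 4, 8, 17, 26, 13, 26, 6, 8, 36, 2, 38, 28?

6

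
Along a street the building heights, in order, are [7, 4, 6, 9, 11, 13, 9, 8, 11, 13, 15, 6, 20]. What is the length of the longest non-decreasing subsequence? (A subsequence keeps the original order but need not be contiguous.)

Track the smallest tail for each achievable length (allowing ties):
7 → extends → [7]
4 → replaces 7 → [4]
6 → extends → [4, 6]
9 → extends → [4, 6, 9]
11 → extends → [4, 6, 9, 11]
13 → extends → [4, 6, 9, 11, 13]
9 → replaces 11 → [4, 6, 9, 9, 13]
8 → replaces 9 → [4, 6, 8, 9, 13]
11 → replaces 13 → [4, 6, 8, 9, 11]
13 → extends → [4, 6, 8, 9, 11, 13]
15 → extends → [4, 6, 8, 9, 11, 13, 15]
6 → replaces 8 → [4, 6, 6, 9, 11, 13, 15]
20 → extends → [4, 6, 6, 9, 11, 13, 15, 20]
Eight tails, so the longest non-decreasing subsequence has length 8 (e.g. 4, 6, 9, 11, 13, 13, 15, 20).

8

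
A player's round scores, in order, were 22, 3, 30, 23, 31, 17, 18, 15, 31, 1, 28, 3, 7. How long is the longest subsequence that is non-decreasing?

Let dp[i] be the length of the longest such subsequence ending at index i:
i:      1  2  3  4  5  6  7  8  9 10 11 12 13
a[i]:  22  3 30 23 31 17 18 15 31  1 28  3  7
dp:     1  1  2  2  3  2  3  2  4  1  4  2  3
Maximum dp value is 4.

4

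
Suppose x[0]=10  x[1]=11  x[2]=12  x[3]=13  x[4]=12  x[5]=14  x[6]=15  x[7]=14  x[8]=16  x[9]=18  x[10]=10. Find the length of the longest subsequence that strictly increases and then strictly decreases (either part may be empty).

9

inc[i] = longest strictly increasing subsequence ending at i; dec[i] = longest strictly decreasing subsequence starting at i:
i:      0  1  2  3  4  5  6  7  8  9 10
x[i]:  10 11 12 13 12 14 15 14 16 18 10
inc:    1  2  3  4  3  5  6  5  7  8  1
dec:    1  2  2  3  2  2  3  2  2  2  1
Best peak at i=9 (value 18): inc=8, dec=2, length 8+2−1 = 9.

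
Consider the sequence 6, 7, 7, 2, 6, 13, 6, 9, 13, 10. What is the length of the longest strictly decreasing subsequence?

2

Negate each value so 'decreasing' becomes 'increasing', then run patience tails on the negated sequence:
-6 → extends → [-6]
-7 → replaces -6 → [-7]
-7 → already a tail → [-7]
-2 → extends → [-7, -2]
-6 → replaces -2 → [-7, -6]
-13 → replaces -7 → [-13, -6]
-6 → already a tail → [-13, -6]
-9 → replaces -6 → [-13, -9]
-13 → already a tail → [-13, -9]
-10 → replaces -9 → [-13, -10]
Two tails, so the longest strictly decreasing subsequence of the original has length 2.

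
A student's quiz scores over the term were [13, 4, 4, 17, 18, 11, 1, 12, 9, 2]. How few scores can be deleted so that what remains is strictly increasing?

Fewest deletions = n − (longest strictly increasing subsequence).
Patience tails:
13 → extends → [13]
4 → replaces 13 → [4]
4 → already a tail → [4]
17 → extends → [4, 17]
18 → extends → [4, 17, 18]
11 → replaces 17 → [4, 11, 18]
1 → replaces 4 → [1, 11, 18]
12 → replaces 18 → [1, 11, 12]
9 → replaces 11 → [1, 9, 12]
2 → replaces 9 → [1, 2, 12]
Longest strictly increasing subsequence has length 3, so deletions = 10 − 3 = 7.

7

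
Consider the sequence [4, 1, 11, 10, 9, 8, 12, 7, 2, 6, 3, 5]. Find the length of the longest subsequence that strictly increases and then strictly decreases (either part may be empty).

inc[i] = longest strictly increasing subsequence ending at i; dec[i] = longest strictly decreasing subsequence starting at i:
i:      1  2  3  4  5  6  7  8  9 10 11 12
a[i]:   4  1 11 10  9  8 12  7  2  6  3  5
inc:    1  1  2  2  2  2  3  2  2  3  3  4
dec:    2  1  7  6  5  4  4  3  1  2  1  1
Best peak at i=3 (value 11): inc=2, dec=7, length 2+7−1 = 8.

8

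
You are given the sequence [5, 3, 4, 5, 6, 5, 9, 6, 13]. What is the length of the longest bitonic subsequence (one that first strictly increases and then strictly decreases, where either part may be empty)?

inc[i] = longest strictly increasing subsequence ending at i; dec[i] = longest strictly decreasing subsequence starting at i:
i:      1  2  3  4  5  6  7  8  9
a[i]:   5  3  4  5  6  5  9  6 13
inc:    1  1  2  3  4  3  5  4  6
dec:    2  1  1  1  2  1  2  1  1
Best peak at i=7 (value 9): inc=5, dec=2, length 5+2−1 = 6.

6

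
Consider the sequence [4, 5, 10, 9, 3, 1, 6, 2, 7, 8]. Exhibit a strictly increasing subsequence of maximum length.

Patience tails give the LIS length; then backtrack through the dp parents:
4 → extends → [4]
5 → extends → [4, 5]
10 → extends → [4, 5, 10]
9 → replaces 10 → [4, 5, 9]
3 → replaces 4 → [3, 5, 9]
1 → replaces 3 → [1, 5, 9]
6 → replaces 9 → [1, 5, 6]
2 → replaces 5 → [1, 2, 6]
7 → extends → [1, 2, 6, 7]
8 → extends → [1, 2, 6, 7, 8]
Length 5; one witness is 4, 5, 6, 7, 8.

4, 5, 6, 7, 8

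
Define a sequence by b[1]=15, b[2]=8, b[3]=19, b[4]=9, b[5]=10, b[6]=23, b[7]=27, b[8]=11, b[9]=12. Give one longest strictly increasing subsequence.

8, 9, 10, 23, 27

Patience tails give the LIS length; then backtrack through the dp parents:
15 → extends → [15]
8 → replaces 15 → [8]
19 → extends → [8, 19]
9 → replaces 19 → [8, 9]
10 → extends → [8, 9, 10]
23 → extends → [8, 9, 10, 23]
27 → extends → [8, 9, 10, 23, 27]
11 → replaces 23 → [8, 9, 10, 11, 27]
12 → replaces 27 → [8, 9, 10, 11, 12]
Length 5; one witness is 8, 9, 10, 23, 27.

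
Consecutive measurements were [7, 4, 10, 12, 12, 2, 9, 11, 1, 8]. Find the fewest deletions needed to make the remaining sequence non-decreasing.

Fewest deletions = n − (longest non-decreasing subsequence).
Patience tails:
7 → extends → [7]
4 → replaces 7 → [4]
10 → extends → [4, 10]
12 → extends → [4, 10, 12]
12 → extends → [4, 10, 12, 12]
2 → replaces 4 → [2, 10, 12, 12]
9 → replaces 10 → [2, 9, 12, 12]
11 → replaces 12 → [2, 9, 11, 12]
1 → replaces 2 → [1, 9, 11, 12]
8 → replaces 9 → [1, 8, 11, 12]
Longest non-decreasing subsequence has length 4, so deletions = 10 − 4 = 6.

6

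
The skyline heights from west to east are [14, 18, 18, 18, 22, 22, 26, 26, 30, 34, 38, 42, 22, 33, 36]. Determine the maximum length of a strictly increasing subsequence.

Let dp[i] be the length of the longest such subsequence ending at index i:
i:      1  2  3  4  5  6  7  8  9 10 11 12 13 14 15
a[i]:  14 18 18 18 22 22 26 26 30 34 38 42 22 33 36
dp:     1  2  2  2  3  3  4  4  5  6  7  8  3  6  7
Maximum dp value is 8.

8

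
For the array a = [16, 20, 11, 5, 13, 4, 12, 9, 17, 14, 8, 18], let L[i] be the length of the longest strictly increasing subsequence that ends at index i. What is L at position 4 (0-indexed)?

2

dp[i] = 1 + max{dp[j] : j<i, a[j]<a[i]} (or 1 if no such j):
i:      0  1  2  3  4  5  6  7  8  9 10 11
a[i]:  16 20 11  5 13  4 12  9 17 14  8 18
dp:     1  2  1  1  2  1  2  2  3  3  2  4
At index 4 the value is 2.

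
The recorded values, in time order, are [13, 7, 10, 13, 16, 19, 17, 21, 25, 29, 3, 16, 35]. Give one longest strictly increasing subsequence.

7, 10, 13, 16, 19, 21, 25, 29, 35

Patience tails give the LIS length; then backtrack through the dp parents:
13 → extends → [13]
7 → replaces 13 → [7]
10 → extends → [7, 10]
13 → extends → [7, 10, 13]
16 → extends → [7, 10, 13, 16]
19 → extends → [7, 10, 13, 16, 19]
17 → replaces 19 → [7, 10, 13, 16, 17]
21 → extends → [7, 10, 13, 16, 17, 21]
25 → extends → [7, 10, 13, 16, 17, 21, 25]
29 → extends → [7, 10, 13, 16, 17, 21, 25, 29]
3 → replaces 7 → [3, 10, 13, 16, 17, 21, 25, 29]
16 → already a tail → [3, 10, 13, 16, 17, 21, 25, 29]
35 → extends → [3, 10, 13, 16, 17, 21, 25, 29, 35]
Length 9; one witness is 7, 10, 13, 16, 19, 21, 25, 29, 35.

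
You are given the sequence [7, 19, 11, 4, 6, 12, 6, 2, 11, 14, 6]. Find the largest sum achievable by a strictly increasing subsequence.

Let S[i] be the best sum of a strictly increasing subsequence ending at i:
i:      1  2  3  4  5  6  7  8  9 10 11
a[i]:   7 19 11  4  6 12  6  2 11 14  6
S:      7 26 18  4 10 30 10  2 21 44 10
Maximum is 44 (e.g. 7 + 11 + 12 + 14).

44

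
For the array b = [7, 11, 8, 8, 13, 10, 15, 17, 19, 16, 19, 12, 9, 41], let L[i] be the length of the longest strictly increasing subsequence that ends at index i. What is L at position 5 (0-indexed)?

3

dp[i] = 1 + max{dp[j] : j<i, b[j]<b[i]} (or 1 if no such j):
i:      0  1  2  3  4  5  6  7  8  9 10 11 12 13
b[i]:   7 11  8  8 13 10 15 17 19 16 19 12  9 41
dp:     1  2  2  2  3  3  4  5  6  5  6  4  3  7
At index 5 the value is 3.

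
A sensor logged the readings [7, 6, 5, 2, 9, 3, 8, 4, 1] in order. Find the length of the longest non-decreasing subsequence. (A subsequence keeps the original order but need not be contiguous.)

Track the smallest tail for each achievable length (allowing ties):
7 → extends → [7]
6 → replaces 7 → [6]
5 → replaces 6 → [5]
2 → replaces 5 → [2]
9 → extends → [2, 9]
3 → replaces 9 → [2, 3]
8 → extends → [2, 3, 8]
4 → replaces 8 → [2, 3, 4]
1 → replaces 2 → [1, 3, 4]
Three tails, so the longest non-decreasing subsequence has length 3 (e.g. 2, 3, 8).

3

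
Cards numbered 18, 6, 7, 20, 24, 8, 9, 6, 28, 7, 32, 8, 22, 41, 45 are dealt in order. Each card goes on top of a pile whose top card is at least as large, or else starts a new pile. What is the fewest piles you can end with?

8

The minimum number of non-increasing subsequences covering a sequence equals the length of its longest strictly increasing subsequence.
LIS length is 8 (e.g. 6, 7, 20, 24, 28, 32, 41, 45), so 8 piles are needed.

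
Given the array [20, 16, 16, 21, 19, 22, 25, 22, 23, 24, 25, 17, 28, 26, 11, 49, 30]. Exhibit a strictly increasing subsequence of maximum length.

20, 21, 22, 23, 24, 25, 28, 49

Patience tails give the LIS length; then backtrack through the dp parents:
20 → extends → [20]
16 → replaces 20 → [16]
16 → already a tail → [16]
21 → extends → [16, 21]
19 → replaces 21 → [16, 19]
22 → extends → [16, 19, 22]
25 → extends → [16, 19, 22, 25]
22 → already a tail → [16, 19, 22, 25]
23 → replaces 25 → [16, 19, 22, 23]
24 → extends → [16, 19, 22, 23, 24]
25 → extends → [16, 19, 22, 23, 24, 25]
17 → replaces 19 → [16, 17, 22, 23, 24, 25]
28 → extends → [16, 17, 22, 23, 24, 25, 28]
26 → replaces 28 → [16, 17, 22, 23, 24, 25, 26]
11 → replaces 16 → [11, 17, 22, 23, 24, 25, 26]
49 → extends → [11, 17, 22, 23, 24, 25, 26, 49]
30 → replaces 49 → [11, 17, 22, 23, 24, 25, 26, 30]
Length 8; one witness is 20, 21, 22, 23, 24, 25, 28, 49.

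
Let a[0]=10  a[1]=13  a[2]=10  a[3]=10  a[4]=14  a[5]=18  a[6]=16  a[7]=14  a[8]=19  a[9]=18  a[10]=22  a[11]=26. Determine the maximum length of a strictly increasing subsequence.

7

Let dp[i] be the length of the longest such subsequence ending at index i:
i:      0  1  2  3  4  5  6  7  8  9 10 11
a[i]:  10 13 10 10 14 18 16 14 19 18 22 26
dp:     1  2  1  1  3  4  4  3  5  5  6  7
Maximum dp value is 7.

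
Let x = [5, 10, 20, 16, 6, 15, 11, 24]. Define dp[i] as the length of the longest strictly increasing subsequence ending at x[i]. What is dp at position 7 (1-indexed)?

3

dp[i] = 1 + max{dp[j] : j<i, x[j]<x[i]} (or 1 if no such j):
i:      1  2  3  4  5  6  7  8
x[i]:   5 10 20 16  6 15 11 24
dp:     1  2  3  3  2  3  3  4
At index 7 the value is 3.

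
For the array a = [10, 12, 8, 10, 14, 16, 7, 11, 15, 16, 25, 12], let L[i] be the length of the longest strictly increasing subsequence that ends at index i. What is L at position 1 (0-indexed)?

dp[i] = 1 + max{dp[j] : j<i, a[j]<a[i]} (or 1 if no such j):
i:      0  1  2  3  4  5  6  7  8  9 10 11
a[i]:  10 12  8 10 14 16  7 11 15 16 25 12
dp:     1  2  1  2  3  4  1  3  4  5  6  4
At index 1 the value is 2.

2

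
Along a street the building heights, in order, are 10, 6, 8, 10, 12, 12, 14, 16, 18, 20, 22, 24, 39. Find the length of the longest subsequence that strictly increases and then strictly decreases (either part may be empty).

11

inc[i] = longest strictly increasing subsequence ending at i; dec[i] = longest strictly decreasing subsequence starting at i:
i:      1  2  3  4  5  6  7  8  9 10 11 12 13
a[i]:  10  6  8 10 12 12 14 16 18 20 22 24 39
inc:    1  1  2  3  4  4  5  6  7  8  9 10 11
dec:    2  1  1  1  1  1  1  1  1  1  1  1  1
Best peak at i=13 (value 39): inc=11, dec=1, length 11+1−1 = 11.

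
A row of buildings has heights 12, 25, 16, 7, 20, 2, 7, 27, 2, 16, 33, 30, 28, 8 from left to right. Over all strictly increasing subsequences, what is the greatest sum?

Let S[i] be the best sum of a strictly increasing subsequence ending at i:
i:       1   2   3   4   5   6   7   8   9  10  11  12  13  14
a[i]:   12  25  16   7  20   2   7  27   2  16  33  30  28   8
S:      12  37  28   7  48   2   9  75   2  28 108 105 103  17
Maximum is 108 (e.g. 12 + 16 + 20 + 27 + 33).

108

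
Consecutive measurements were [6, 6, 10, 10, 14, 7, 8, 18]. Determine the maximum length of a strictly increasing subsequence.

Let dp[i] be the length of the longest such subsequence ending at index i:
i:      1  2  3  4  5  6  7  8
a[i]:   6  6 10 10 14  7  8 18
dp:     1  1  2  2  3  2  3  4
Maximum dp value is 4.

4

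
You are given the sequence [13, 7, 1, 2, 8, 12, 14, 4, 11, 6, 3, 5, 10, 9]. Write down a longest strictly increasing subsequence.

Patience tails give the LIS length; then backtrack through the dp parents:
13 → extends → [13]
7 → replaces 13 → [7]
1 → replaces 7 → [1]
2 → extends → [1, 2]
8 → extends → [1, 2, 8]
12 → extends → [1, 2, 8, 12]
14 → extends → [1, 2, 8, 12, 14]
4 → replaces 8 → [1, 2, 4, 12, 14]
11 → replaces 12 → [1, 2, 4, 11, 14]
6 → replaces 11 → [1, 2, 4, 6, 14]
3 → replaces 4 → [1, 2, 3, 6, 14]
5 → replaces 6 → [1, 2, 3, 5, 14]
10 → replaces 14 → [1, 2, 3, 5, 10]
9 → replaces 10 → [1, 2, 3, 5, 9]
Length 5; one witness is 1, 2, 8, 12, 14.

1, 2, 8, 12, 14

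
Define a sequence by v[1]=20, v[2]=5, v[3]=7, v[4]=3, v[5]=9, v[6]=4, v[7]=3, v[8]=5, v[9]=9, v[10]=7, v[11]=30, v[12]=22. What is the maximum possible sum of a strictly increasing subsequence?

51

Let S[i] be the best sum of a strictly increasing subsequence ending at i:
i:      1  2  3  4  5  6  7  8  9 10 11 12
v[i]:  20  5  7  3  9  4  3  5  9  7 30 22
S:     20  5 12  3 21  7  3 12 21 19 51 43
Maximum is 51 (e.g. 3 + 4 + 5 + 9 + 30).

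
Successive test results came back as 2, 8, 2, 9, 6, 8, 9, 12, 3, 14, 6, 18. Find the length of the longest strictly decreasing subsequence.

3

Let dp[i] be the longest strictly decreasing subsequence ending at i:
i:      1  2  3  4  5  6  7  8  9 10 11 12
a[i]:   2  8  2  9  6  8  9 12  3 14  6 18
dp:     1  1  2  1  2  2  1  1  3  1  3  1
Maximum is 3.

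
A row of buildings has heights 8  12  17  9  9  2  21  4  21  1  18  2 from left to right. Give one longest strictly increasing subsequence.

Patience tails give the LIS length; then backtrack through the dp parents:
8 → extends → [8]
12 → extends → [8, 12]
17 → extends → [8, 12, 17]
9 → replaces 12 → [8, 9, 17]
9 → already a tail → [8, 9, 17]
2 → replaces 8 → [2, 9, 17]
21 → extends → [2, 9, 17, 21]
4 → replaces 9 → [2, 4, 17, 21]
21 → already a tail → [2, 4, 17, 21]
1 → replaces 2 → [1, 4, 17, 21]
18 → replaces 21 → [1, 4, 17, 18]
2 → replaces 4 → [1, 2, 17, 18]
Length 4; one witness is 8, 12, 17, 21.

8, 12, 17, 21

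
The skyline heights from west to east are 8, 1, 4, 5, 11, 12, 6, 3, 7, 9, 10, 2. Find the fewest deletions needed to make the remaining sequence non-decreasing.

Fewest deletions = n − (longest non-decreasing subsequence).
i:      1  2  3  4  5  6  7  8  9 10 11 12
a[i]:   8  1  4  5 11 12  6  3  7  9 10  2
dp:     1  1  2  3  4  5  4  2  5  6  7  2
max dp = 7, so deletions = 12 − 7 = 5.

5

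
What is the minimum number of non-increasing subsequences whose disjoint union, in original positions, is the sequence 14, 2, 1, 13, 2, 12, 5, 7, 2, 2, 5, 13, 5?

Place each on the leftmost legal pile:
14 → new pile 1 (tops now [14])
2 → pile 1 (tops now [2])
1 → pile 1 (tops now [1])
13 → new pile 2 (tops now [1, 13])
2 → pile 2 (tops now [1, 2])
12 → new pile 3 (tops now [1, 2, 12])
5 → pile 3 (tops now [1, 2, 5])
7 → new pile 4 (tops now [1, 2, 5, 7])
2 → pile 2 (tops now [1, 2, 5, 7])
2 → pile 2 (tops now [1, 2, 5, 7])
5 → pile 3 (tops now [1, 2, 5, 7])
13 → new pile 5 (tops now [1, 2, 5, 7, 13])
5 → pile 3 (tops now [1, 2, 5, 7, 13])
Five piles.

5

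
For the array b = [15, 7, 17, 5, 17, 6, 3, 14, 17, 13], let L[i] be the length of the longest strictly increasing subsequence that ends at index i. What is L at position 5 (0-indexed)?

dp[i] = 1 + max{dp[j] : j<i, b[j]<b[i]} (or 1 if no such j):
i:      0  1  2  3  4  5  6  7  8  9
b[i]:  15  7 17  5 17  6  3 14 17 13
dp:     1  1  2  1  2  2  1  3  4  3
At index 5 the value is 2.

2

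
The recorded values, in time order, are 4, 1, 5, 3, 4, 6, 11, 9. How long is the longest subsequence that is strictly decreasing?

2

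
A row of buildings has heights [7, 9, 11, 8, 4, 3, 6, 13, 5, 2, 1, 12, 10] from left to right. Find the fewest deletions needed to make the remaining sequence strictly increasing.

Fewest deletions = n − (longest strictly increasing subsequence).
Patience tails:
7 → extends → [7]
9 → extends → [7, 9]
11 → extends → [7, 9, 11]
8 → replaces 9 → [7, 8, 11]
4 → replaces 7 → [4, 8, 11]
3 → replaces 4 → [3, 8, 11]
6 → replaces 8 → [3, 6, 11]
13 → extends → [3, 6, 11, 13]
5 → replaces 6 → [3, 5, 11, 13]
2 → replaces 3 → [2, 5, 11, 13]
1 → replaces 2 → [1, 5, 11, 13]
12 → replaces 13 → [1, 5, 11, 12]
10 → replaces 11 → [1, 5, 10, 12]
Longest strictly increasing subsequence has length 4, so deletions = 13 − 4 = 9.

9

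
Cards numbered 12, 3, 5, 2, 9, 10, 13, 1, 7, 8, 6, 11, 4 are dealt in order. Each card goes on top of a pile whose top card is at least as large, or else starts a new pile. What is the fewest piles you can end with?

The minimum number of non-increasing subsequences covering a sequence equals the length of its longest strictly increasing subsequence.
LIS length is 5 (e.g. 3, 5, 9, 10, 13), so 5 piles are needed.

5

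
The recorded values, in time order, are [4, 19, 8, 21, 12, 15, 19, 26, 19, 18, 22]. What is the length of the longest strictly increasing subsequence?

6

Track the smallest tail for each achievable length (strict):
4 → extends → [4]
19 → extends → [4, 19]
8 → replaces 19 → [4, 8]
21 → extends → [4, 8, 21]
12 → replaces 21 → [4, 8, 12]
15 → extends → [4, 8, 12, 15]
19 → extends → [4, 8, 12, 15, 19]
26 → extends → [4, 8, 12, 15, 19, 26]
19 → already a tail → [4, 8, 12, 15, 19, 26]
18 → replaces 19 → [4, 8, 12, 15, 18, 26]
22 → replaces 26 → [4, 8, 12, 15, 18, 22]
Six tails, so the longest strictly increasing subsequence has length 6 (e.g. 4, 8, 12, 15, 19, 26).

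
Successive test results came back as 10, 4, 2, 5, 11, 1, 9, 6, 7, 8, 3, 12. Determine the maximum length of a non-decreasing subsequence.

6

Let dp[i] be the length of the longest such subsequence ending at index i:
i:      1  2  3  4  5  6  7  8  9 10 11 12
a[i]:  10  4  2  5 11  1  9  6  7  8  3 12
dp:     1  1  1  2  3  1  3  3  4  5  2  6
Maximum dp value is 6.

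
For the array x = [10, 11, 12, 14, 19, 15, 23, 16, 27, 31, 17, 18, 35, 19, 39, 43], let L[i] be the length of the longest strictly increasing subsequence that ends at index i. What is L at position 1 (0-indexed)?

2

dp[i] = 1 + max{dp[j] : j<i, x[j]<x[i]} (or 1 if no such j):
i:      0  1  2  3  4  5  6  7  8  9 10 11 12 13 14 15
x[i]:  10 11 12 14 19 15 23 16 27 31 17 18 35 19 39 43
dp:     1  2  3  4  5  5  6  6  7  8  7  8  9  9 10 11
At index 1 the value is 2.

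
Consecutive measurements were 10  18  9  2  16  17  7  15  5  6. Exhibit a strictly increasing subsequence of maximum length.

10, 16, 17

Patience tails give the LIS length; then backtrack through the dp parents:
10 → extends → [10]
18 → extends → [10, 18]
9 → replaces 10 → [9, 18]
2 → replaces 9 → [2, 18]
16 → replaces 18 → [2, 16]
17 → extends → [2, 16, 17]
7 → replaces 16 → [2, 7, 17]
15 → replaces 17 → [2, 7, 15]
5 → replaces 7 → [2, 5, 15]
6 → replaces 15 → [2, 5, 6]
Length 3; one witness is 10, 16, 17.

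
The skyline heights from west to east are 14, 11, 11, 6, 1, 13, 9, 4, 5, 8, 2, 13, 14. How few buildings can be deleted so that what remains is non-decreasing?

Fewest deletions = n − (longest non-decreasing subsequence).
Patience tails:
14 → extends → [14]
11 → replaces 14 → [11]
11 → extends → [11, 11]
6 → replaces 11 → [6, 11]
1 → replaces 6 → [1, 11]
13 → extends → [1, 11, 13]
9 → replaces 11 → [1, 9, 13]
4 → replaces 9 → [1, 4, 13]
5 → replaces 13 → [1, 4, 5]
8 → extends → [1, 4, 5, 8]
2 → replaces 4 → [1, 2, 5, 8]
13 → extends → [1, 2, 5, 8, 13]
14 → extends → [1, 2, 5, 8, 13, 14]
Longest non-decreasing subsequence has length 6, so deletions = 13 − 6 = 7.

7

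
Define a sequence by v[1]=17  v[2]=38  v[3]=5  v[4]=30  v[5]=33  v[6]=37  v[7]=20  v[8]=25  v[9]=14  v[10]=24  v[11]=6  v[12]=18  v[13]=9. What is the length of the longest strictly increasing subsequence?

4

Let dp[i] be the length of the longest such subsequence ending at index i:
i:      1  2  3  4  5  6  7  8  9 10 11 12 13
v[i]:  17 38  5 30 33 37 20 25 14 24  6 18  9
dp:     1  2  1  2  3  4  2  3  2  3  2  3  3
Maximum dp value is 4.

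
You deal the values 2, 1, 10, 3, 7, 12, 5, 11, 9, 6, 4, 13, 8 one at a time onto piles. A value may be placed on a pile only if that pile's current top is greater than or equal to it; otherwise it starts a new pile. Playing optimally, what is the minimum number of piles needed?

5

The minimum number of non-increasing subsequences covering a sequence equals the length of its longest strictly increasing subsequence.
LIS length is 5 (e.g. 2, 3, 7, 12, 13), so 5 piles are needed.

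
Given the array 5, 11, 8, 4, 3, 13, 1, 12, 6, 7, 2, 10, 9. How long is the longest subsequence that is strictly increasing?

Let dp[i] be the length of the longest such subsequence ending at index i:
i:      1  2  3  4  5  6  7  8  9 10 11 12 13
a[i]:   5 11  8  4  3 13  1 12  6  7  2 10  9
dp:     1  2  2  1  1  3  1  3  2  3  2  4  4
Maximum dp value is 4.

4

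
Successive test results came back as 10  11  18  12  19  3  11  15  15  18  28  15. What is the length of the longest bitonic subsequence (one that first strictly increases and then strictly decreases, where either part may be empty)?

inc[i] = longest strictly increasing subsequence ending at i; dec[i] = longest strictly decreasing subsequence starting at i:
i:      1  2  3  4  5  6  7  8  9 10 11 12
a[i]:  10 11 18 12 19  3 11 15 15 18 28 15
inc:    1  2  3  3  4  1  2  4  4  5  6  4
dec:    2  2  3  2  3  1  1  1  1  2  2  1
Best peak at i=11 (value 28): inc=6, dec=2, length 6+2−1 = 7.

7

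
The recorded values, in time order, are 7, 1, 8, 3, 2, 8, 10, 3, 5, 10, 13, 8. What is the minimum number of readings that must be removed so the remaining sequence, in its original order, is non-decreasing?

6

Fewest deletions = n − (longest non-decreasing subsequence).
Patience tails:
7 → extends → [7]
1 → replaces 7 → [1]
8 → extends → [1, 8]
3 → replaces 8 → [1, 3]
2 → replaces 3 → [1, 2]
8 → extends → [1, 2, 8]
10 → extends → [1, 2, 8, 10]
3 → replaces 8 → [1, 2, 3, 10]
5 → replaces 10 → [1, 2, 3, 5]
10 → extends → [1, 2, 3, 5, 10]
13 → extends → [1, 2, 3, 5, 10, 13]
8 → replaces 10 → [1, 2, 3, 5, 8, 13]
Longest non-decreasing subsequence has length 6, so deletions = 12 − 6 = 6.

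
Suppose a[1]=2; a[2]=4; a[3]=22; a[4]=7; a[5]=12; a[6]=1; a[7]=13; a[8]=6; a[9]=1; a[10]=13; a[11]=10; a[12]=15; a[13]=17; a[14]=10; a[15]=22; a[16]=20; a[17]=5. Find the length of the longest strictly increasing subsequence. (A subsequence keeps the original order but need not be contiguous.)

8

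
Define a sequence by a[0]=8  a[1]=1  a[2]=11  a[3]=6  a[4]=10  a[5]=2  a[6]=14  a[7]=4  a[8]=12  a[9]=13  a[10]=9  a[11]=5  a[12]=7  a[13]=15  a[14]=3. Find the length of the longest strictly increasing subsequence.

Track the smallest tail for each achievable length (strict):
8 → extends → [8]
1 → replaces 8 → [1]
11 → extends → [1, 11]
6 → replaces 11 → [1, 6]
10 → extends → [1, 6, 10]
2 → replaces 6 → [1, 2, 10]
14 → extends → [1, 2, 10, 14]
4 → replaces 10 → [1, 2, 4, 14]
12 → replaces 14 → [1, 2, 4, 12]
13 → extends → [1, 2, 4, 12, 13]
9 → replaces 12 → [1, 2, 4, 9, 13]
5 → replaces 9 → [1, 2, 4, 5, 13]
7 → replaces 13 → [1, 2, 4, 5, 7]
15 → extends → [1, 2, 4, 5, 7, 15]
3 → replaces 4 → [1, 2, 3, 5, 7, 15]
Six tails, so the longest strictly increasing subsequence has length 6 (e.g. 1, 6, 10, 12, 13, 15).

6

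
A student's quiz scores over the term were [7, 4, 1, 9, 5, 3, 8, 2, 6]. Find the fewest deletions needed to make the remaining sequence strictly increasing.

6

Fewest deletions = n − (longest strictly increasing subsequence).
Patience tails:
7 → extends → [7]
4 → replaces 7 → [4]
1 → replaces 4 → [1]
9 → extends → [1, 9]
5 → replaces 9 → [1, 5]
3 → replaces 5 → [1, 3]
8 → extends → [1, 3, 8]
2 → replaces 3 → [1, 2, 8]
6 → replaces 8 → [1, 2, 6]
Longest strictly increasing subsequence has length 3, so deletions = 9 − 3 = 6.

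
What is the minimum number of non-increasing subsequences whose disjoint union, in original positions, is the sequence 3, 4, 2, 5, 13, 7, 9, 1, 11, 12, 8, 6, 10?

The minimum number of non-increasing subsequences covering a sequence equals the length of its longest strictly increasing subsequence.
LIS length is 7 (e.g. 3, 4, 5, 7, 9, 11, 12), so 7 piles are needed.

7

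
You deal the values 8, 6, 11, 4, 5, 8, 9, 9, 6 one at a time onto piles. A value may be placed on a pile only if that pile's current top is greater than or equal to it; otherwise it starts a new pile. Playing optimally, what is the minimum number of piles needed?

Place each on the leftmost legal pile:
8 → new pile 1 (tops now [8])
6 → pile 1 (tops now [6])
11 → new pile 2 (tops now [6, 11])
4 → pile 1 (tops now [4, 11])
5 → pile 2 (tops now [4, 5])
8 → new pile 3 (tops now [4, 5, 8])
9 → new pile 4 (tops now [4, 5, 8, 9])
9 → pile 4 (tops now [4, 5, 8, 9])
6 → pile 3 (tops now [4, 5, 6, 9])
Four piles.

4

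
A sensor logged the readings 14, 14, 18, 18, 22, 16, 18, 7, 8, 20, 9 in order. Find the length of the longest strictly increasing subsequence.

Track the smallest tail for each achievable length (strict):
14 → extends → [14]
14 → already a tail → [14]
18 → extends → [14, 18]
18 → already a tail → [14, 18]
22 → extends → [14, 18, 22]
16 → replaces 18 → [14, 16, 22]
18 → replaces 22 → [14, 16, 18]
7 → replaces 14 → [7, 16, 18]
8 → replaces 16 → [7, 8, 18]
20 → extends → [7, 8, 18, 20]
9 → replaces 18 → [7, 8, 9, 20]
Four tails, so the longest strictly increasing subsequence has length 4 (e.g. 14, 16, 18, 20).

4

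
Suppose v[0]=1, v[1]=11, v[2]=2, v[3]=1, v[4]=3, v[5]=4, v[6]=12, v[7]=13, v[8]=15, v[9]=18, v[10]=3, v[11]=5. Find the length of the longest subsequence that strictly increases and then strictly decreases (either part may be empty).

inc[i] = longest strictly increasing subsequence ending at i; dec[i] = longest strictly decreasing subsequence starting at i:
i:      0  1  2  3  4  5  6  7  8  9 10 11
v[i]:   1 11  2  1  3  4 12 13 15 18  3  5
inc:    1  2  2  1  3  4  5  6  7  8  3  5
dec:    1  3  2  1  1  2  2  2  2  2  1  1
Best peak at i=9 (value 18): inc=8, dec=2, length 8+2−1 = 9.

9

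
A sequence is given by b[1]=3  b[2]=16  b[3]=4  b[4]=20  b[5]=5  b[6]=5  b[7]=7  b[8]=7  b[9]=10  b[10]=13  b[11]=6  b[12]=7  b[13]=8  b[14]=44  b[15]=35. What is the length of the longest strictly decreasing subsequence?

3

Negate each value so 'decreasing' becomes 'increasing', then run patience tails on the negated sequence:
-3 → extends → [-3]
-16 → replaces -3 → [-16]
-4 → extends → [-16, -4]
-20 → replaces -16 → [-20, -4]
-5 → replaces -4 → [-20, -5]
-5 → already a tail → [-20, -5]
-7 → replaces -5 → [-20, -7]
-7 → already a tail → [-20, -7]
-10 → replaces -7 → [-20, -10]
-13 → replaces -10 → [-20, -13]
-6 → extends → [-20, -13, -6]
-7 → replaces -6 → [-20, -13, -7]
-8 → replaces -7 → [-20, -13, -8]
-44 → replaces -20 → [-44, -13, -8]
-35 → replaces -13 → [-44, -35, -8]
Three tails, so the longest strictly decreasing subsequence of the original has length 3.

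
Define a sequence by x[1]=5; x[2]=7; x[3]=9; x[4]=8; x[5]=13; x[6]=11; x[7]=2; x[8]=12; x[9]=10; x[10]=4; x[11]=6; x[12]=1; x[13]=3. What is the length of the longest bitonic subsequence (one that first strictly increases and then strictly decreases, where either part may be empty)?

8

inc[i] = longest strictly increasing subsequence ending at i; dec[i] = longest strictly decreasing subsequence starting at i:
i:      1  2  3  4  5  6  7  8  9 10 11 12 13
x[i]:   5  7  9  8 13 11  2 12 10  4  6  1  3
inc:    1  2  3  3  4  4  1  5  4  2  3  1  2
dec:    3  3  4  3  5  4  2  4  3  2  2  1  1
Best peak at i=5 (value 13): inc=4, dec=5, length 4+5−1 = 8.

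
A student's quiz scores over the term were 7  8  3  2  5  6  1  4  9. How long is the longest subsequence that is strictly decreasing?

Negate each value so 'decreasing' becomes 'increasing', then run patience tails on the negated sequence:
-7 → extends → [-7]
-8 → replaces -7 → [-8]
-3 → extends → [-8, -3]
-2 → extends → [-8, -3, -2]
-5 → replaces -3 → [-8, -5, -2]
-6 → replaces -5 → [-8, -6, -2]
-1 → extends → [-8, -6, -2, -1]
-4 → replaces -2 → [-8, -6, -4, -1]
-9 → replaces -8 → [-9, -6, -4, -1]
Four tails, so the longest strictly decreasing subsequence of the original has length 4.

4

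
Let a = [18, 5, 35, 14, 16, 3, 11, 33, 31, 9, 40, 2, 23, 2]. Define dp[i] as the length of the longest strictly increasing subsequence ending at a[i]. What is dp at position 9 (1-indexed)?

dp[i] = 1 + max{dp[j] : j<i, a[j]<a[i]} (or 1 if no such j):
i:      1  2  3  4  5  6  7  8  9 10 11 12 13 14
a[i]:  18  5 35 14 16  3 11 33 31  9 40  2 23  2
dp:     1  1  2  2  3  1  2  4  4  2  5  1  4  1
At index 9 the value is 4.

4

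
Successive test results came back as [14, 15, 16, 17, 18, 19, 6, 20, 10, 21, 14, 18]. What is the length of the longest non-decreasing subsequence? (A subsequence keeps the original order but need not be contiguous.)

8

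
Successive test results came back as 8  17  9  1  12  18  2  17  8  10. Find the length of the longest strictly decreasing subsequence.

3

Negate each value so 'decreasing' becomes 'increasing', then run patience tails on the negated sequence:
-8 → extends → [-8]
-17 → replaces -8 → [-17]
-9 → extends → [-17, -9]
-1 → extends → [-17, -9, -1]
-12 → replaces -9 → [-17, -12, -1]
-18 → replaces -17 → [-18, -12, -1]
-2 → replaces -1 → [-18, -12, -2]
-17 → replaces -12 → [-18, -17, -2]
-8 → replaces -2 → [-18, -17, -8]
-10 → replaces -8 → [-18, -17, -10]
Three tails, so the longest strictly decreasing subsequence of the original has length 3.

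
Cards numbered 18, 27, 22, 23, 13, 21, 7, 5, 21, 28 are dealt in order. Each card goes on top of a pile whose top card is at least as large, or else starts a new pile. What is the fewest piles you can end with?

4

Place each on the leftmost legal pile:
18 → new pile 1 (tops now [18])
27 → new pile 2 (tops now [18, 27])
22 → pile 2 (tops now [18, 22])
23 → new pile 3 (tops now [18, 22, 23])
13 → pile 1 (tops now [13, 22, 23])
21 → pile 2 (tops now [13, 21, 23])
7 → pile 1 (tops now [7, 21, 23])
5 → pile 1 (tops now [5, 21, 23])
21 → pile 2 (tops now [5, 21, 23])
28 → new pile 4 (tops now [5, 21, 23, 28])
Four piles.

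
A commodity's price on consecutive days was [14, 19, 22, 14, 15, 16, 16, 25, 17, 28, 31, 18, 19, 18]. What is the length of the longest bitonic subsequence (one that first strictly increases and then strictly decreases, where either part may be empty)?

inc[i] = longest strictly increasing subsequence ending at i; dec[i] = longest strictly decreasing subsequence starting at i:
i:      1  2  3  4  5  6  7  8  9 10 11 12 13 14
a[i]:  14 19 22 14 15 16 16 25 17 28 31 18 19 18
inc:    1  2  3  1  2  3  3  4  4  5  6  5  6  5
dec:    1  2  3  1  1  1  1  3  1  3  3  1  2  1
Best peak at i=11 (value 31): inc=6, dec=3, length 6+3−1 = 8.

8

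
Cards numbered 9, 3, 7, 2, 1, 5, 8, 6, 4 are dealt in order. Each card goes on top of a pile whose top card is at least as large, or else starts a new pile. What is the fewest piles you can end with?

Place each on the leftmost legal pile:
9 → new pile 1 (tops now [9])
3 → pile 1 (tops now [3])
7 → new pile 2 (tops now [3, 7])
2 → pile 1 (tops now [2, 7])
1 → pile 1 (tops now [1, 7])
5 → pile 2 (tops now [1, 5])
8 → new pile 3 (tops now [1, 5, 8])
6 → pile 3 (tops now [1, 5, 6])
4 → pile 2 (tops now [1, 4, 6])
Three piles.

3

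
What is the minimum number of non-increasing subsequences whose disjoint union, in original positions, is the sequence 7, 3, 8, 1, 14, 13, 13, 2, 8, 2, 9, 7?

4

The minimum number of non-increasing subsequences covering a sequence equals the length of its longest strictly increasing subsequence.
LIS length is 4 (e.g. 1, 2, 8, 9), so 4 piles are needed.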